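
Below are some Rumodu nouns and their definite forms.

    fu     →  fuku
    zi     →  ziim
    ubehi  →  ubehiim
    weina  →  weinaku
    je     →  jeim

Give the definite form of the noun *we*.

weim

The pattern is front/back vowel harmony: -im when the last vowel of the stem is a front vowel (*zi*, *ubehi*, *je*); -ku when the last vowel of the stem is a back vowel (*fu*, *weina*).
*we* — last vowel /e/ (a front vowel) → -im → *weim*.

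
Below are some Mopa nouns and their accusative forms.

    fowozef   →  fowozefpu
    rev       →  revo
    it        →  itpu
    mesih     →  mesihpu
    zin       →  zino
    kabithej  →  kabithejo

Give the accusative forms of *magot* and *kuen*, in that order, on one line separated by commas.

Looking at the final consonant of each stem: -pu when the stem ends in a voiceless consonant (*fowozef*, *it*, *mesih*); -o when the stem ends in a voiced consonant (*rev*, *zin*, *kabithej*).
The final consonant of *magot* is /t/, which is voiceless, so the suffix is -pu, giving *magotpu*.
*kuen*: final consonant = /n/, voiced → -o → *kueno*.

magotpu, kueno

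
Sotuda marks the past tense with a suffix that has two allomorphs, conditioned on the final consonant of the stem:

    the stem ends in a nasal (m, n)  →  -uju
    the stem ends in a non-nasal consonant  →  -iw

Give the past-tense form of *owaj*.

*owaj*: final consonant = /j/, non-nasal → -iw → *owajiw*.

owajiw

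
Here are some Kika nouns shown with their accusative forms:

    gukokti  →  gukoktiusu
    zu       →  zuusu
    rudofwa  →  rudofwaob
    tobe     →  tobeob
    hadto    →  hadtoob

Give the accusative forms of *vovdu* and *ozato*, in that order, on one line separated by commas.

Looking at the last vowel of each stem: -usu when the last vowel of the stem is a high vowel (*gukokti*, *zu*); -ob when the last vowel of the stem is a non-high vowel (*rudofwa*, *tobe*, *hadto*).
*vovdu*: last vowel = /u/, a high vowel → -usu → *vovduusu*.
*ozato*: last vowel = /o/, a non-high vowel → -ob → *ozatoob*.

vovduusu, ozatoob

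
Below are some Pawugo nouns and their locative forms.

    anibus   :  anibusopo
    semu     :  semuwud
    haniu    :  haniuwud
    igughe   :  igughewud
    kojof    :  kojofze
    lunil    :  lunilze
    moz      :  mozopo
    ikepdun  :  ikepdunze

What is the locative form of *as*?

asopo

The alternation tracks the final sound of the stem — -opo when the stem ends in a sibilant (*anibus*, *moz*); -ze when the stem ends in a non-sibilant consonant (*kojof*, *lunil*, *ikepdun*); -wud when the stem ends in a vowel (*semu*, *haniu*, *igughe*).
*as*: final sound = /s/, a sibilant → -opo → *asopo*.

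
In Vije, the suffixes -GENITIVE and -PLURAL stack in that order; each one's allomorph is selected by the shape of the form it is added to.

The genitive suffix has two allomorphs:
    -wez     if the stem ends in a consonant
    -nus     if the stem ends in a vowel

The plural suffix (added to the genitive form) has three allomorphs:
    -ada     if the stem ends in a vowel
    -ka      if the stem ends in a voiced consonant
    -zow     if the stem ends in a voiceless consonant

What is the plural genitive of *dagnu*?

Since the final sound of *dagnu* is /u/ (a vowel), it takes -nus, giving *dagnunus*.
The genitive form *dagnunus*: final sound = /s/, a voiceless consonant → -zow → *dagnunuszow*.

dagnunuszow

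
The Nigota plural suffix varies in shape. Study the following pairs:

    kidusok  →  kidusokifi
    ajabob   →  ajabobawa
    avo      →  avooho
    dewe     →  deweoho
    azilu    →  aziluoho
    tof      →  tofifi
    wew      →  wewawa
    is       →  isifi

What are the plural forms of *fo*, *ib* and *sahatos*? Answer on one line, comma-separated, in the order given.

fooho, ibawa, sahatosifi

Looking at the final sound of each stem: -ifi when the stem ends in a voiceless consonant (*kidusok*, *tof*, *is*); -awa when the stem ends in a voiced consonant (*ajabob*, *wew*); -oho when the stem ends in a vowel (*avo*, *dewe*, *azilu*).
*fo*: final sound = /o/, a vowel → -oho → *fooho*.
*ib*: final sound = /b/, a voiced consonant → -awa → *ibawa*.
Since the final sound of *sahatos* is /s/ (a voiceless consonant), it takes -ifi, giving *sahatosifi*.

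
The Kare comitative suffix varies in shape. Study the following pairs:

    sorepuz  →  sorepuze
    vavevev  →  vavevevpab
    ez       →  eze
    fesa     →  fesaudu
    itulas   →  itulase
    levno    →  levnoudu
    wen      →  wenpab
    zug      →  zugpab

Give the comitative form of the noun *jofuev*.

jofuevpab

The alternation tracks the final sound of the stem — -e when the stem ends in a sibilant (*sorepuz*, *ez*, *itulas*); -pab when the stem ends in a non-sibilant consonant (*vavevev*, *wen*, *zug*); -udu when the stem ends in a vowel (*fesa*, *levno*).
*jofuev* — final sound /v/ (a non-sibilant consonant) → -pab → *jofuevpab*.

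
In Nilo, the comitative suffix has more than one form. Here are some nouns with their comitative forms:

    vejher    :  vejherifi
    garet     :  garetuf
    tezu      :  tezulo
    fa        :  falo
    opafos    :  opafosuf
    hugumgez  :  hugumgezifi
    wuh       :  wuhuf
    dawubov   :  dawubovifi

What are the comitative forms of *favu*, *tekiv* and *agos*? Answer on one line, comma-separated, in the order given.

Looking at the final sound of each stem: -uf when the stem ends in a voiceless consonant (*garet*, *opafos*, *wuh*); -ifi when the stem ends in a voiced consonant (*vejher*, *hugumgez*, *dawubov*); -lo when the stem ends in a vowel (*tezu*, *fa*).
Since the final sound of *favu* is /u/ (a vowel), it takes -lo, giving *favulo*.
Since the final sound of *tekiv* is /v/ (a voiced consonant), it takes -ifi, giving *tekivifi*.
*agos* — final sound /s/ (a voiceless consonant) → -uf → *agosuf*.

favulo, tekivifi, agosuf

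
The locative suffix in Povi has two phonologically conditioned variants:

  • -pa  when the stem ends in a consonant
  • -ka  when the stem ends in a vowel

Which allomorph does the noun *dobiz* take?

The final sound of *dobiz* is /z/, which is a consonant, so the suffix is -pa.

-pa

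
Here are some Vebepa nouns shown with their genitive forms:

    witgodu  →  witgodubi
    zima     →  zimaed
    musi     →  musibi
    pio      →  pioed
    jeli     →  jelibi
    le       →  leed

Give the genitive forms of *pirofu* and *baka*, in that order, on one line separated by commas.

Looking at the last vowel of each stem: -bi when the last vowel of the stem is a high vowel (*witgodu*, *musi*, *jeli*); -ed when the last vowel of the stem is a non-high vowel (*zima*, *pio*, *le*).
*pirofu* — last vowel /u/ (a high vowel) → -bi → *pirofubi*.
*baka*: last vowel = /a/, a non-high vowel → -ed → *bakaed*.

pirofubi, bakaed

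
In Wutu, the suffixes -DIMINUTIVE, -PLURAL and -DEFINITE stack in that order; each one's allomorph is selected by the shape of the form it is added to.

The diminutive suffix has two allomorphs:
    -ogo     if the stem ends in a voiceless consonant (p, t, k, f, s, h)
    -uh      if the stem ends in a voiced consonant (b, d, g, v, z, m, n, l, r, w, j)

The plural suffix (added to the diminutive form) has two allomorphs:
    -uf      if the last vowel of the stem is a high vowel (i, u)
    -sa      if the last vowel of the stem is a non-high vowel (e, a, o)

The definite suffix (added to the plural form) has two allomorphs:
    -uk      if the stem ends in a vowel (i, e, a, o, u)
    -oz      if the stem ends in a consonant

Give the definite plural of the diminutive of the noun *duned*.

Since the final consonant of *duned* is /d/ (voiced), it takes -uh, giving *duneduh*.
Since the last vowel of the diminutive form *duneduh* is /u/ (a high vowel), it takes -uf, giving *duneduhuf*.
The plural form *duneduhuf*: final sound = /f/, a consonant → -oz → *duneduhufoz*.

duneduhufoz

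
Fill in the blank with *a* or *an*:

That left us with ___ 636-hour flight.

The indefinite article is chosen by the initial *sound* of the following word, not its spelling.
The number *636* is spoken "six hundred …", beginning with /sɪks/ — a consonant sound.
So the article is *a*: That left us with a 636-hour flight.

a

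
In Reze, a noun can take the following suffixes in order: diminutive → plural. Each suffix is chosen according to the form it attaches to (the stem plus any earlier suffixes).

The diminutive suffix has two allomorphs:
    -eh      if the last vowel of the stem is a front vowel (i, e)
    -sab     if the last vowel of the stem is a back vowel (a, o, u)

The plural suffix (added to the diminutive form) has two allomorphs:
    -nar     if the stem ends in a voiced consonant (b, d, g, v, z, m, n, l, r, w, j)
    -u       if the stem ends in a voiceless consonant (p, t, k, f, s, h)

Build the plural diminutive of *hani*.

*hani* — last vowel /i/ (a front vowel) → -eh → *hanieh*.
The diminutive form *hanieh*: final consonant = /h/, voiceless → -u → *haniehu*.

haniehu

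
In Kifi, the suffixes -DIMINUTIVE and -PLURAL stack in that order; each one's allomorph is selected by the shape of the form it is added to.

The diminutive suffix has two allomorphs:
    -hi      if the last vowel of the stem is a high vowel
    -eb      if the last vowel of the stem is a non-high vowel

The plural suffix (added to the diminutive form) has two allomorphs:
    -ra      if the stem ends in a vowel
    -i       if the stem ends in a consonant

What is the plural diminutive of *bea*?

*bea* — last vowel /a/ (a non-high vowel) → -eb → *beaeb*.
The diminutive form *beaeb* — final sound /b/ (a consonant) → -i → *beaebi*.

beaebi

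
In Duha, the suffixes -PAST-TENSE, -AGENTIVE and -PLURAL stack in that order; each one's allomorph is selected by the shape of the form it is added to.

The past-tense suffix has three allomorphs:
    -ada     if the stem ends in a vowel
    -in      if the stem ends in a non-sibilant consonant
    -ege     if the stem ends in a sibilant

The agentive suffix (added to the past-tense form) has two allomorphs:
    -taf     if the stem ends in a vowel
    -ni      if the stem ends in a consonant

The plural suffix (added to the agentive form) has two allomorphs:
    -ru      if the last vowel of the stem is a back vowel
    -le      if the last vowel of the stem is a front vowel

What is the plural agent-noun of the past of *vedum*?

The final sound of *vedum* is /m/, which is a non-sibilant consonant, so the past-tense suffix is -in, giving *vedumin*.
The past-tense form *vedumin*: final sound = /n/, a consonant → -ni → *veduminni*.
Since the last vowel of the agentive form *veduminni* is /i/ (a front vowel), it takes -le, giving *veduminnile*.

veduminnile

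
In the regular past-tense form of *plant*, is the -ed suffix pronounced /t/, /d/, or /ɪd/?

The stem *plant* ends in /t/ or /d/.
The -ed suffix is realized as /ɪd/ after /t, d/; as /t/ after other voiceless consonants; and as /d/ after other voiced sounds.
So -ed on *plant* is pronounced /ɪd/.

/ɪd/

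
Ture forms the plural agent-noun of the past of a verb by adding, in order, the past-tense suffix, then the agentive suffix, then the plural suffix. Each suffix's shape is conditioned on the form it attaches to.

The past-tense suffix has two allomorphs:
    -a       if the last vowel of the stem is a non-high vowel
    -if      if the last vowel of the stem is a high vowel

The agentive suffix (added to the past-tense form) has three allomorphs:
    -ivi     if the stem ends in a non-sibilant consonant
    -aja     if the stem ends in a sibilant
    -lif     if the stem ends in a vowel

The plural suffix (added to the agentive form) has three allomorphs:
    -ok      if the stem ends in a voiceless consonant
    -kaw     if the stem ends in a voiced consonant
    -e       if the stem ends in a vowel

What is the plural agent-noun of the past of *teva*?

Since the last vowel of *teva* is /a/ (a non-high vowel), it takes -a, giving *tevaa*.
The final sound of the past-tense form *tevaa* is /a/, which is a vowel, so the agentive suffix is -lif, giving *tevaalif*.
The final sound of the agentive form *tevaalif* is /f/, which is a voiceless consonant, so the plural suffix is -ok, giving *tevaalifok*.

tevaalifok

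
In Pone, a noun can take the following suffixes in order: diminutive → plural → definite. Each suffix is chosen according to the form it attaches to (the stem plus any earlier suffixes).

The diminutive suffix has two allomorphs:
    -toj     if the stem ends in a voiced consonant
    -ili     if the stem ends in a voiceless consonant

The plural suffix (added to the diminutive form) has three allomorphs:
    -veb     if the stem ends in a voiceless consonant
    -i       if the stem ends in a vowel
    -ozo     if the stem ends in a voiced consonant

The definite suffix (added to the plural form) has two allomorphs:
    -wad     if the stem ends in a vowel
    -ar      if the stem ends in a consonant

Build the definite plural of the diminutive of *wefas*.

*wefas* — final consonant /s/ (voiceless) → -ili → *wefasili*.
The diminutive form *wefasili*: final sound = /i/, a vowel → -i → *wefasilii*.
Since the final sound of the plural form *wefasilii* is /i/ (a vowel), it takes -wad, giving *wefasiliiwad*.

wefasiliiwad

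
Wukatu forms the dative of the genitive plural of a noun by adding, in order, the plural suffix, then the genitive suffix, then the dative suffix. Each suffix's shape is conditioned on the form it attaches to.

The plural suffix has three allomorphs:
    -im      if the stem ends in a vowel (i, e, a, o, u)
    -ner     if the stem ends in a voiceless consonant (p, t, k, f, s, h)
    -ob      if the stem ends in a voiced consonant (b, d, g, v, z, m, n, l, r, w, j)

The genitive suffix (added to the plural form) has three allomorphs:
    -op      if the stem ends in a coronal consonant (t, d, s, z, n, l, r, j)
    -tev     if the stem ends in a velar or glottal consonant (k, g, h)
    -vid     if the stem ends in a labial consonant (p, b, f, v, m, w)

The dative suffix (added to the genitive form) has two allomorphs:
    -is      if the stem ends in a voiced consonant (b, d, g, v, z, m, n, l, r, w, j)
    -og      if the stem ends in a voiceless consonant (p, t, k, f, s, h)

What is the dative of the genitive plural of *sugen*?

Since the final sound of *sugen* is /n/ (a voiced consonant), it takes -ob, giving *sugenob*.
The plural form *sugenob*: final consonant = /b/, labial → -vid → *sugenobvid*.
The genitive form *sugenobvid*: final consonant = /d/, voiced → -is → *sugenobvidis*.

sugenobvidis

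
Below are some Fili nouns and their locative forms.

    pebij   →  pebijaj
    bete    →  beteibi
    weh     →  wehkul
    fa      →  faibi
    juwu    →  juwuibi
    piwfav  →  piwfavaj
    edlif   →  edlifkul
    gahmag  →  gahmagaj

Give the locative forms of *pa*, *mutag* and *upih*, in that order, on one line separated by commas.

The alternation tracks the final sound of the stem — -kul when the stem ends in a voiceless consonant (*weh*, *edlif*); -aj when the stem ends in a voiced consonant (*pebij*, *piwfav*, *gahmag*); -ibi when the stem ends in a vowel (*bete*, *fa*, *juwu*).
*pa*: final sound = /a/, a vowel → -ibi → *paibi*.
The final sound of *mutag* is /g/, which is a voiced consonant, so the suffix is -aj, giving *mutagaj*.
*upih* — final sound /h/ (a voiceless consonant) → -kul → *upihkul*.

paibi, mutagaj, upihkul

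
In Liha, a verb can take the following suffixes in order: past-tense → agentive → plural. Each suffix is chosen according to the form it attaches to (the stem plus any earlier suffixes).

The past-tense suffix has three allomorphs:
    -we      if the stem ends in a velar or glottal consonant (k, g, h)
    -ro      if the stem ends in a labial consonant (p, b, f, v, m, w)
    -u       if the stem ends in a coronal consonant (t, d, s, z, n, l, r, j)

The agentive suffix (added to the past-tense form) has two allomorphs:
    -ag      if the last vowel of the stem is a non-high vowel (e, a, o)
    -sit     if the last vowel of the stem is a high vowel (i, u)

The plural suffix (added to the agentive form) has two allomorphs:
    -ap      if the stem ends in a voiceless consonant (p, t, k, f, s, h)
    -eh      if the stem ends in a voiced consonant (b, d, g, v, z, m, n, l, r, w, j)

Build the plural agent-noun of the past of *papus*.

papususitap

*papus* — final consonant /s/ (coronal) → -u → *papusu*.
The last vowel of the past-tense form *papusu* is /u/, which is a high vowel, so the agentive suffix is -sit, giving *papususit*.
The agentive form *papususit*: final consonant = /t/, voiceless → -ap → *papususitap*.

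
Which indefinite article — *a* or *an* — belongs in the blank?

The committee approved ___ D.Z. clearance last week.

a

The indefinite article is chosen by the initial *sound* of the following word, not its spelling.
The initialism *D.Z.* is read letter by letter; the first letter, D, is pronounced /diː/, which begins with a consonant sound.
So the article is *a*: The committee approved a D.Z. clearance last week.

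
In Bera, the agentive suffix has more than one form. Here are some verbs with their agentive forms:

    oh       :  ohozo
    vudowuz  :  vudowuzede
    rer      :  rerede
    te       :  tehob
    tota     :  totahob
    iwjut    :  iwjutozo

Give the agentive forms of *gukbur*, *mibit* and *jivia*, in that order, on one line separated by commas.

The suffix is conditioned by the final sound: -ozo when the stem ends in a voiceless consonant (*oh*, *iwjut*); -ede when the stem ends in a voiced consonant (*vudowuz*, *rer*); -hob when the stem ends in a vowel (*te*, *tota*).
*gukbur*: final sound = /r/, a voiced consonant → -ede → *gukburede*.
The final sound of *mibit* is /t/, which is a voiceless consonant, so the suffix is -ozo, giving *mibitozo*.
*jivia* — final sound /a/ (a vowel) → -hob → *jiviahob*.

gukburede, mibitozo, jiviahob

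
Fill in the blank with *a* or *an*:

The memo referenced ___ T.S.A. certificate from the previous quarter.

a

The indefinite article is chosen by the initial *sound* of the following word, not its spelling.
The initialism *T.S.A.* is read letter by letter; the first letter, T, is pronounced /tiː/, which begins with a consonant sound.
So the article is *a*: The memo referenced a T.S.A. certificate from the previous quarter.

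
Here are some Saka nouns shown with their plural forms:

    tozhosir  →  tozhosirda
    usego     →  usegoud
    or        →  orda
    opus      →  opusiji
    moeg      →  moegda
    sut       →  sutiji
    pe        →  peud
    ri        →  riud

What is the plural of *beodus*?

beodusiji

The pattern is voicing of the final sound: -iji when the stem ends in a voiceless consonant (*opus*, *sut*); -da when the stem ends in a voiced consonant (*tozhosir*, *or*, *moeg*); -ud when the stem ends in a vowel (*usego*, *pe*, *ri*).
The final sound of *beodus* is /s/, which is a voiceless consonant, so the suffix is -iji, giving *beodusiji*.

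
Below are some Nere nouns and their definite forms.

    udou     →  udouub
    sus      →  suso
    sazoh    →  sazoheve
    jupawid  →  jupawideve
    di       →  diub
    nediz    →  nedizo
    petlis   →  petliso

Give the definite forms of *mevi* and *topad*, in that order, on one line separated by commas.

meviub, topadeve

The alternation tracks the final sound of the stem — -o when the stem ends in a sibilant (*sus*, *nediz*, *petlis*); -eve when the stem ends in a non-sibilant consonant (*sazoh*, *jupawid*); -ub when the stem ends in a vowel (*udou*, *di*).
*mevi*: final sound = /i/, a vowel → -ub → *meviub*.
*topad* — final sound /d/ (a non-sibilant consonant) → -eve → *topadeve*.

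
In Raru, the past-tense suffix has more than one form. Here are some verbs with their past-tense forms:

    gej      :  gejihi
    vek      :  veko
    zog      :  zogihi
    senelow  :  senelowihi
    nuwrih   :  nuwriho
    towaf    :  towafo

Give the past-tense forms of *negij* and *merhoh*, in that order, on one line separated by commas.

negijihi, merhoho

The suffix is conditioned by the final consonant: -o when the stem ends in a voiceless consonant (*vek*, *nuwrih*, *towaf*); -ihi when the stem ends in a voiced consonant (*gej*, *zog*, *senelow*).
*negij*: final consonant = /j/, voiced → -ihi → *negijihi*.
*merhoh*: final consonant = /h/, voiceless → -o → *merhoho*.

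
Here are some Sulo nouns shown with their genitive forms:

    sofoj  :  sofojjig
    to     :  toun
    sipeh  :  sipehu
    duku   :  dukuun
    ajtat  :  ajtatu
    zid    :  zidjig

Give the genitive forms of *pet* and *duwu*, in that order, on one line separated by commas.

The suffix is conditioned by the final sound: -u when the stem ends in a voiceless consonant (*sipeh*, *ajtat*); -jig when the stem ends in a voiced consonant (*sofoj*, *zid*); -un when the stem ends in a vowel (*to*, *duku*).
The final sound of *pet* is /t/, which is a voiceless consonant, so the suffix is -u, giving *petu*.
*duwu*: final sound = /u/, a vowel → -un → *duwuun*.

petu, duwuun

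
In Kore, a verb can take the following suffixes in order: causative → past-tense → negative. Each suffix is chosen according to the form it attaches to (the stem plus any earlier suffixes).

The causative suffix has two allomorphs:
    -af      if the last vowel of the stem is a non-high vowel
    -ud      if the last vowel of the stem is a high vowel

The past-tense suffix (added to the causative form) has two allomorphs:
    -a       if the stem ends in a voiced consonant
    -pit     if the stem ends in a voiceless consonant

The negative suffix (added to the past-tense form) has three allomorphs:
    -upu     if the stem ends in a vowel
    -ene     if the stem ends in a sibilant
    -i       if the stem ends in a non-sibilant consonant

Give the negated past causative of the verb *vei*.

Since the last vowel of *vei* is /i/ (a high vowel), it takes -ud, giving *veiud*.
The causative form *veiud* — final consonant /d/ (voiced) → -a → *veiuda*.
The final sound of the past-tense form *veiuda* is /a/, which is a vowel, so the negative suffix is -upu, giving *veiudaupu*.

veiudaupu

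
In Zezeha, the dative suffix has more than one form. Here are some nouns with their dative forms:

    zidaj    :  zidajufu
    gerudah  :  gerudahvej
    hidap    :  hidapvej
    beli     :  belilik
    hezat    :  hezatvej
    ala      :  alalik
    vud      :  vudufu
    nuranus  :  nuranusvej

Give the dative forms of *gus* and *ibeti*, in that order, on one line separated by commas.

gusvej, ibetilik

The suffix is conditioned by the final sound: -vej when the stem ends in a voiceless consonant (*gerudah*, *hidap*, *hezat*, *nuranus*); -ufu when the stem ends in a voiced consonant (*zidaj*, *vud*); -lik when the stem ends in a vowel (*beli*, *ala*).
Since the final sound of *gus* is /s/ (a voiceless consonant), it takes -vej, giving *gusvej*.
*ibeti* — final sound /i/ (a vowel) → -lik → *ibetilik*.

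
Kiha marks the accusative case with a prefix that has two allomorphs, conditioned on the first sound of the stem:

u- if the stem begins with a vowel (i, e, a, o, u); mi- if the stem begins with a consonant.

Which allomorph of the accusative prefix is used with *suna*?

The first sound of *suna* is /s/, which is a consonant, so the prefix is mi-.

mi-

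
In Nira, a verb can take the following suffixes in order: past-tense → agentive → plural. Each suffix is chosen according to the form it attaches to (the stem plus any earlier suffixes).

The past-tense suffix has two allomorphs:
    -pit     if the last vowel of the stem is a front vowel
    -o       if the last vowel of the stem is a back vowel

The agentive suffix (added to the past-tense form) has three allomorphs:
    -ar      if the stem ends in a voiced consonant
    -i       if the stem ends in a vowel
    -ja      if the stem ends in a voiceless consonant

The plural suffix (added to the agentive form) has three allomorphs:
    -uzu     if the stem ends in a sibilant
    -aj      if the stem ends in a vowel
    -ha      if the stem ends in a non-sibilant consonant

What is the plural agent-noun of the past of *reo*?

Since the last vowel of *reo* is /o/ (a back vowel), it takes -o, giving *reoo*.
Since the final sound of the past-tense form *reoo* is /o/ (a vowel), it takes -i, giving *reooi*.
Since the final sound of the agentive form *reooi* is /i/ (a vowel), it takes -aj, giving *reooiaj*.

reooiaj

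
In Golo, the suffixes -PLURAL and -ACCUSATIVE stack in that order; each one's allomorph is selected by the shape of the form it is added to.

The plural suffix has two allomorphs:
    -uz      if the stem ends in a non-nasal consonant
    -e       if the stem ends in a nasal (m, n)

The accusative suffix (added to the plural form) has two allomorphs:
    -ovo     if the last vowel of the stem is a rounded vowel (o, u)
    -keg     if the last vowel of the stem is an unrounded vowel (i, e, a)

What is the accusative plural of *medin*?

*medin*: final consonant = /n/, a nasal → -e → *medine*.
The plural form *medine* — last vowel /e/ (an unrounded vowel) → -keg → *medinekeg*.

medinekeg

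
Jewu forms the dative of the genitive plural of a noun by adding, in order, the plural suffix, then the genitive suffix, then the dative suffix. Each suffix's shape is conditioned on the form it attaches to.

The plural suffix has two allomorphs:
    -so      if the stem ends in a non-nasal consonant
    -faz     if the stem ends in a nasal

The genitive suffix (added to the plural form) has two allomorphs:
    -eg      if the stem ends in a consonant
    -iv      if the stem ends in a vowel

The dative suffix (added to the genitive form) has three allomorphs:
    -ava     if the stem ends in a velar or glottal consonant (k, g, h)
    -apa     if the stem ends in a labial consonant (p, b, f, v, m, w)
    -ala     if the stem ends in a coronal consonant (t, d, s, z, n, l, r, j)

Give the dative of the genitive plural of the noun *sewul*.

The final consonant of *sewul* is /l/, which is non-nasal, so the plural suffix is -so, giving *sewulso*.
Since the final sound of the plural form *sewulso* is /o/ (a vowel), it takes -iv, giving *sewulsoiv*.
Since the final consonant of the genitive form *sewulsoiv* is /v/ (labial), it takes -apa, giving *sewulsoivapa*.

sewulsoivapa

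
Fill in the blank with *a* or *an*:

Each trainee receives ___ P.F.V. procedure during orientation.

The indefinite article is chosen by the initial *sound* of the following word, not its spelling.
The initialism *P.F.V.* is read letter by letter; the first letter, P, is pronounced /piː/, which begins with a consonant sound.
So the article is *a*: Each trainee receives a P.F.V. procedure during orientation.

a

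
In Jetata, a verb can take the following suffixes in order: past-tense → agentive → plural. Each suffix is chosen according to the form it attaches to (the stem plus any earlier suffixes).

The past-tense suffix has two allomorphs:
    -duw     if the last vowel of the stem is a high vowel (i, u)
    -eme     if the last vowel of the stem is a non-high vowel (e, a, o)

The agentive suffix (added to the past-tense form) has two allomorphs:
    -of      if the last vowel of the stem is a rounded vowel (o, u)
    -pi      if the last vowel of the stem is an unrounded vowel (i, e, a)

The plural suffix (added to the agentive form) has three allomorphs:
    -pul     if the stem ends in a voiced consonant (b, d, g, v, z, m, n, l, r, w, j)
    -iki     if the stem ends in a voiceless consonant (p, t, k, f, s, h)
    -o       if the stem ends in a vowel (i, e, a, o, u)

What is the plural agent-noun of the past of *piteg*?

pitegemepio

*piteg* — last vowel /e/ (a non-high vowel) → -eme → *pitegeme*.
The past-tense form *pitegeme*: last vowel = /e/, an unrounded vowel → -pi → *pitegemepi*.
Since the final sound of the agentive form *pitegemepi* is /i/ (a vowel), it takes -o, giving *pitegemepio*.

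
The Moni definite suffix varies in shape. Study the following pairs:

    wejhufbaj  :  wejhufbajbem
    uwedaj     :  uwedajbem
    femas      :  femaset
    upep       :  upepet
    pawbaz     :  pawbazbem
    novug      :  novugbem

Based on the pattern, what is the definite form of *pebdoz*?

The pattern is voicing of the final consonant: -et when the stem ends in a voiceless consonant (*femas*, *upep*); -bem when the stem ends in a voiced consonant (*wejhufbaj*, *uwedaj*, *pawbaz*, *novug*).
The final consonant of *pebdoz* is /z/, which is voiced, so the suffix is -bem, giving *pebdozbem*.

pebdozbem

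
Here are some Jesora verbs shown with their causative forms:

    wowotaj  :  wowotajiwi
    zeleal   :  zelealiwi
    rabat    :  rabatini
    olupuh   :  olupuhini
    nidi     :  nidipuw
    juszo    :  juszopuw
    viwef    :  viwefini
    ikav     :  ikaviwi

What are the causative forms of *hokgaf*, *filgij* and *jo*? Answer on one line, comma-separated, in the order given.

hokgafini, filgijiwi, jopuw

Looking at the final sound of each stem: -ini when the stem ends in a voiceless consonant (*rabat*, *olupuh*, *viwef*); -iwi when the stem ends in a voiced consonant (*wowotaj*, *zeleal*, *ikav*); -puw when the stem ends in a vowel (*nidi*, *juszo*).
*hokgaf*: final sound = /f/, a voiceless consonant → -ini → *hokgafini*.
*filgij*: final sound = /j/, a voiced consonant → -iwi → *filgijiwi*.
Since the final sound of *jo* is /o/ (a vowel), it takes -puw, giving *jopuw*.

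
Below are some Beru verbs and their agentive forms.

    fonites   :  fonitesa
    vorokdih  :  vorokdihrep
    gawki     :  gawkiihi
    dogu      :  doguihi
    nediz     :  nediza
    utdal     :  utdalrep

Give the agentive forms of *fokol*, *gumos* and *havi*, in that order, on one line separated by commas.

The pattern is sibilance of the final sound: -a when the stem ends in a sibilant (*fonites*, *nediz*); -rep when the stem ends in a non-sibilant consonant (*vorokdih*, *utdal*); -ihi when the stem ends in a vowel (*gawki*, *dogu*).
*fokol*: final sound = /l/, a non-sibilant consonant → -rep → *fokolrep*.
Since the final sound of *gumos* is /s/ (a sibilant), it takes -a, giving *gumosa*.
*havi*: final sound = /i/, a vowel → -ihi → *haviihi*.

fokolrep, gumosa, haviihi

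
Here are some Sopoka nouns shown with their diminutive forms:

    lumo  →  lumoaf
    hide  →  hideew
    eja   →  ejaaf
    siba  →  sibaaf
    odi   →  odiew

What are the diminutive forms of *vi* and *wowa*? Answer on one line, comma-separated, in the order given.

view, wowaaf

The suffix is conditioned by the last vowel: -ew when the last vowel of the stem is a front vowel (*hide*, *odi*); -af when the last vowel of the stem is a back vowel (*lumo*, *eja*, *siba*).
Since the last vowel of *vi* is /i/ (a front vowel), it takes -ew, giving *view*.
*wowa*: last vowel = /a/, a back vowel → -af → *wowaaf*.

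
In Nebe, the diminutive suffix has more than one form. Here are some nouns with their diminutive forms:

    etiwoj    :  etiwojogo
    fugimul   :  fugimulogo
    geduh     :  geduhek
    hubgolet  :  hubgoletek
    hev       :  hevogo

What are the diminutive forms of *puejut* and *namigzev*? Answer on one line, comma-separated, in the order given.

The pattern is voicing of the final consonant: -ek when the stem ends in a voiceless consonant (*geduh*, *hubgolet*); -ogo when the stem ends in a voiced consonant (*etiwoj*, *fugimul*, *hev*).
*puejut* — final consonant /t/ (voiceless) → -ek → *puejutek*.
*namigzev*: final consonant = /v/, voiced → -ogo → *namigzevogo*.

puejutek, namigzevogo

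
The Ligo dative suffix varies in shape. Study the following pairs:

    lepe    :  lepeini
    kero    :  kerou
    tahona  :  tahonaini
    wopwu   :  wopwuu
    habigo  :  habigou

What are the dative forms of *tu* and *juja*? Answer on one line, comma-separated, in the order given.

The suffix is conditioned by the last vowel: -u when the last vowel of the stem is a rounded vowel (*kero*, *wopwu*, *habigo*); -ini when the last vowel of the stem is an unrounded vowel (*lepe*, *tahona*).
The last vowel of *tu* is /u/, which is a rounded vowel, so the suffix is -u, giving *tuu*.
Since the last vowel of *juja* is /a/ (an unrounded vowel), it takes -ini, giving *jujaini*.

tuu, jujaini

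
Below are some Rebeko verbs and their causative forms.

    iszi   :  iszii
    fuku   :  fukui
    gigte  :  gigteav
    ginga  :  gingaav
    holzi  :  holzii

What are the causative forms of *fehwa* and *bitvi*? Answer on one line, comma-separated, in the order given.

The alternation tracks the last vowel of the stem — -i when the last vowel of the stem is a high vowel (*iszi*, *fuku*, *holzi*); -av when the last vowel of the stem is a non-high vowel (*gigte*, *ginga*).
The last vowel of *fehwa* is /a/, which is a non-high vowel, so the suffix is -av, giving *fehwaav*.
Since the last vowel of *bitvi* is /i/ (a high vowel), it takes -i, giving *bitvii*.

fehwaav, bitvii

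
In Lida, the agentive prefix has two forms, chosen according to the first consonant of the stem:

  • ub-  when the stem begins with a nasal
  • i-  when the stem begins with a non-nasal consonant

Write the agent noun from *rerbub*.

irerbub

The first consonant of *rerbub* is /r/, which is non-nasal, so the prefix is i-, giving *irerbub*.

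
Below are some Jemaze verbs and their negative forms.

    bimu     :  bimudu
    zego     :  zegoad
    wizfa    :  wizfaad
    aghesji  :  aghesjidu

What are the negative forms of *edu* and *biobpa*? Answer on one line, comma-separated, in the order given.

edudu, biobpaad

The suffix is conditioned by the last vowel: -du when the last vowel of the stem is a high vowel (*bimu*, *aghesji*); -ad when the last vowel of the stem is a non-high vowel (*zego*, *wizfa*).
*edu* — last vowel /u/ (a high vowel) → -du → *edudu*.
Since the last vowel of *biobpa* is /a/ (a non-high vowel), it takes -ad, giving *biobpaad*.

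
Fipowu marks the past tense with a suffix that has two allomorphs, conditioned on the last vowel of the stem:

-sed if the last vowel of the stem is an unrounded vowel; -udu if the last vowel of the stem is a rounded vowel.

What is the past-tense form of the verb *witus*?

The last vowel of *witus* is /u/, which is a rounded vowel, so the suffix is -udu, giving *witusudu*.

witusudu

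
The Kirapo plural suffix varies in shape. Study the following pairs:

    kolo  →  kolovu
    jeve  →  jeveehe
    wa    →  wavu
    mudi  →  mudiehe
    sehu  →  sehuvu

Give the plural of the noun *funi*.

funiehe

The pattern is front/back vowel harmony: -ehe when the last vowel of the stem is a front vowel (*jeve*, *mudi*); -vu when the last vowel of the stem is a back vowel (*kolo*, *wa*, *sehu*).
*funi*: last vowel = /i/, a front vowel → -ehe → *funiehe*.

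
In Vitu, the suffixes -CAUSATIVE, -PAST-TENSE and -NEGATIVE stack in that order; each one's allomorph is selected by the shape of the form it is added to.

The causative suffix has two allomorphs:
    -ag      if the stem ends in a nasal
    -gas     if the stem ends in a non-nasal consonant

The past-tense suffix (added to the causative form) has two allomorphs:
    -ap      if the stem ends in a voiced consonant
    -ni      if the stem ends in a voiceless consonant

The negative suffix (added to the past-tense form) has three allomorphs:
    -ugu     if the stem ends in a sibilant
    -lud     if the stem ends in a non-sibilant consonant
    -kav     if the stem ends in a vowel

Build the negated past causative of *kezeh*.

kezehgasnikav

*kezeh* — final consonant /h/ (non-nasal) → -gas → *kezehgas*.
The causative form *kezehgas*: final consonant = /s/, voiceless → -ni → *kezehgasni*.
Since the final sound of the past-tense form *kezehgasni* is /i/ (a vowel), it takes -kav, giving *kezehgasnikav*.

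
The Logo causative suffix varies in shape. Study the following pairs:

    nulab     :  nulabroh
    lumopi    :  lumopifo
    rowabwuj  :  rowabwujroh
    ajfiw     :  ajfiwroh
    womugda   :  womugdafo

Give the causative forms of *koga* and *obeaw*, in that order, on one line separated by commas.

kogafo, obeawroh

The pattern is consonant vs. vowel: -roh when the stem ends in a consonant (*nulab*, *rowabwuj*, *ajfiw*); -fo when the stem ends in a vowel (*lumopi*, *womugda*).
Since the final sound of *koga* is /a/ (a vowel), it takes -fo, giving *kogafo*.
Since the final sound of *obeaw* is /w/ (a consonant), it takes -roh, giving *obeawroh*.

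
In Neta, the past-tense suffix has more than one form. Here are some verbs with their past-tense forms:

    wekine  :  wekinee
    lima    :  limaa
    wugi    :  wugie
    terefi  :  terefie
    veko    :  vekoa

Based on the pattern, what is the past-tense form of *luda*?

ludaa

The alternation tracks the last vowel of the stem — -e when the last vowel of the stem is a front vowel (*wekine*, *wugi*, *terefi*); -a when the last vowel of the stem is a back vowel (*lima*, *veko*).
The last vowel of *luda* is /a/, which is a back vowel, so the suffix is -a, giving *ludaa*.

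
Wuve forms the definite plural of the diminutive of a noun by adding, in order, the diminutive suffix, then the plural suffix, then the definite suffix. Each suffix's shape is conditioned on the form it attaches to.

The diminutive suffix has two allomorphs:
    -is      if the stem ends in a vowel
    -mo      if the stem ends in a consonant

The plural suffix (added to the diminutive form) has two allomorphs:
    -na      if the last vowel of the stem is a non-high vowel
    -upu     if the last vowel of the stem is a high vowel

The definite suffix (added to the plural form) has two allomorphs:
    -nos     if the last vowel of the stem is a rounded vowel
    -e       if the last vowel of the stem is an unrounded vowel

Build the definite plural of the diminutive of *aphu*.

Since the final sound of *aphu* is /u/ (a vowel), it takes -is, giving *aphuis*.
The diminutive form *aphuis* — last vowel /i/ (a high vowel) → -upu → *aphuisupu*.
The plural form *aphuisupu* — last vowel /u/ (a rounded vowel) → -nos → *aphuisupunos*.

aphuisupunos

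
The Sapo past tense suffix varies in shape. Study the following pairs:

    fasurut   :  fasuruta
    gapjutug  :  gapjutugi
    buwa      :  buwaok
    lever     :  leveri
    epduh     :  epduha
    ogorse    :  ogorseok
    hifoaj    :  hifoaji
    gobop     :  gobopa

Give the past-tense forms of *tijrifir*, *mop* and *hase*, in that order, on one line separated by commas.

tijrifiri, mopa, haseok

The pattern is voicing of the final sound: -a when the stem ends in a voiceless consonant (*fasurut*, *epduh*, *gobop*); -i when the stem ends in a voiced consonant (*gapjutug*, *lever*, *hifoaj*); -ok when the stem ends in a vowel (*buwa*, *ogorse*).
The final sound of *tijrifir* is /r/, which is a voiced consonant, so the suffix is -i, giving *tijrifiri*.
*mop* — final sound /p/ (a voiceless consonant) → -a → *mopa*.
The final sound of *hase* is /e/, which is a vowel, so the suffix is -ok, giving *haseok*.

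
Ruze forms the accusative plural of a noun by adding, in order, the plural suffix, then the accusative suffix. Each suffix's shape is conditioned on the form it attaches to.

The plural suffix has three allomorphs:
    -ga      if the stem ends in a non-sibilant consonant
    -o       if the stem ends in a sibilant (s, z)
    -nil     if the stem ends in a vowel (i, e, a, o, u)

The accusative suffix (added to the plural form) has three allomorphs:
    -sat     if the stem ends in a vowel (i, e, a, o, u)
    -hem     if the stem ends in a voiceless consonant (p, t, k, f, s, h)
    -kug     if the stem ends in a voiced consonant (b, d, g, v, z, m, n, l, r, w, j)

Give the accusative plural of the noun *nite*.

nitenilkug

*nite*: final sound = /e/, a vowel → -nil → *nitenil*.
The plural form *nitenil*: final sound = /l/, a voiced consonant → -kug → *nitenilkug*.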